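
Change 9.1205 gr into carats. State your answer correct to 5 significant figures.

2.9550 ct

1 grain = 0.323995 ct.
Thus 9.1205 × 0.323995 ≈ 2.9550 ct.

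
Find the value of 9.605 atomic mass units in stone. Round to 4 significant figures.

1 atomic mass unit = 2.61490 × 10^-28 st.
9.605 × 2.61490 × 10^-28 ≈ 2.512 × 10^-27 st.

2.512 × 10^-27 st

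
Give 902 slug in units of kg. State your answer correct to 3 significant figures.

13200 kg

1 slug = 14.5939 kg.
Thus 902 × 14.5939 ≈ 13200 kg.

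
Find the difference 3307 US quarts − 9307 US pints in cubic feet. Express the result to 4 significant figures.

-45.00 ft³

3307 US qt = 110.520 ft³ and 9307 US pt = 155.521 ft³.
110.520 − 155.521 ≈ -45.00 ft³.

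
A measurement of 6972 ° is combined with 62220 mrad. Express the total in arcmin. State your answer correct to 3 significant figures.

6972 ° = 418320 arcmin and 62220 mrad = 213897 arcmin.
418320 + 213897 ≈ 632000 arcmin.

632000 arcminutes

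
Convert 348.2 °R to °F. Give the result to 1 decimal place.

-111.5 °F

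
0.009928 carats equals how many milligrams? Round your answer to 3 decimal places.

1 carat = 200.000 mg.
So 0.009928 × 200.000 ≈ 1.986 mg.

1.986 mg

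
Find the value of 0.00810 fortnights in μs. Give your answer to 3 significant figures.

9.80e+9 μs

1 fortnight = 1.20960e+12 μs.
So 0.00810 × 1.20960e+12 ≈ 9.80e+9 μs.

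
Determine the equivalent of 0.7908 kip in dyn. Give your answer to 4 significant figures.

3.518e+8 dyn

1 kip = 4.44822e+8 dyn.
Then 0.7908 × 4.44822e+8 ≈ 3.518e+8 dyn.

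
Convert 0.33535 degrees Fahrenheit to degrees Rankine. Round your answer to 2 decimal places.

°R = °F + 459.67.
Applying the formula gives 460.01 °R.

460.01 degrees Rankine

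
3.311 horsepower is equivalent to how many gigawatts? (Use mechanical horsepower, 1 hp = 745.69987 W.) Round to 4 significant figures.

1 hp = 7.45700 × 10^-7 GW.
Then 3.311 × 7.45700 × 10^-7 ≈ 2.469 × 10^-6 GW.

2.469 × 10^-6 gigawatts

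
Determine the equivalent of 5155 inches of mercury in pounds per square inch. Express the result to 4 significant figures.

1 inch of mercury = 0.491154 pounds per square inch.
Then 5155 × 0.491154 ≈ 2532 psi.

2532 psi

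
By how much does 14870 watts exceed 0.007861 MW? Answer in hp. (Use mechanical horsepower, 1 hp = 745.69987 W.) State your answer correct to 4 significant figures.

14870 W = 19.9410 hp and 0.007861 MW = 10.5418 hp.
19.9410 − 10.5418 ≈ 9.399 hp.

9.399 horsepower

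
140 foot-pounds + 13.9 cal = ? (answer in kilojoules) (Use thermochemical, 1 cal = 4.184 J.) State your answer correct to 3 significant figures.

140 ft·lbf = 0.189815 kJ and 13.9 cal = 0.0581576 kJ.
0.189815 + 0.0581576 ≈ 0.248 kJ.

0.248 kilojoules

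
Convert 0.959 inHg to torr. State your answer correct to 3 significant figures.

24.4 torr

1 inHg = 25.4000 torr.
Thus 0.959 × 25.4000 ≈ 24.4 torr.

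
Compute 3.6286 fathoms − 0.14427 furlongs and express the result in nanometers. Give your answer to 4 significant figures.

-2.239e+10 nanometers

3.6286 fathom = 6.63598e+9 nm and 0.14427 furlong = 2.90225e+10 nm.
6.63598e+9 − 2.90225e+10 ≈ -2.239e+10 nm.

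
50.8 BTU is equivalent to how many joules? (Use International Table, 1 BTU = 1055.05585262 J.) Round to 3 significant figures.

1 BTU = 1055.06 J.
Then 50.8 × 1055.06 ≈ 53600 J.

53600 joules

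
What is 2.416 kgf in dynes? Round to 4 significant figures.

2.369e+6 dynes

1 kgf = 980665 dyn.
So 2.416 × 980665 ≈ 2.369e+6 dyn.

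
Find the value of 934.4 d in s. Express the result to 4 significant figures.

1 d = 86400.0 s.
934.4 × 86400.0 ≈ 8.073 × 10^7 s.

8.073 × 10^7 seconds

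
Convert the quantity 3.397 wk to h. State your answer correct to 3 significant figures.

571 hours

1 wk = 168.000 hours.
So 3.397 × 168.000 ≈ 571 h.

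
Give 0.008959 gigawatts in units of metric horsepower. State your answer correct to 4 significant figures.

12180 PS

1 gigawatt = 1.35962 × 10^6 PS.
Thus 0.008959 × 1.35962 × 10^6 ≈ 12180 PS.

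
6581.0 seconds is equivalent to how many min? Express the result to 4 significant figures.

1 s = 0.0166667 min.
Then 6581.0 × 0.0166667 ≈ 109.7 min.

109.7 minutes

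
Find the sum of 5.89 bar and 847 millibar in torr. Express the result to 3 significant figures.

5050 torr

5.89 bar = 4417.86 torr and 847 mbar = 635.302 torr.
4417.86 + 635.302 ≈ 5050 torr.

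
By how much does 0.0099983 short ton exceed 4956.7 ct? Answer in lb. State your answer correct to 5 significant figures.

17.811 lb

0.0099983 short ton = 19.9966 lb and 4956.7 ct = 2.18553 lb.
19.9966 − 2.18553 ≈ 17.811 lb.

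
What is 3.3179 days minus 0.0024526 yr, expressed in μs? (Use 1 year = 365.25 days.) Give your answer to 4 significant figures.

2.093e+11 μs

3.3179 d = 2.86667e+11 μs and 0.0024526 yr = 7.73982e+10 μs.
2.86667e+11 − 7.73982e+10 ≈ 2.093e+11 μs.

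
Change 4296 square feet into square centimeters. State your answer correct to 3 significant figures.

3.99 × 10^6 cm²

1 square foot = 929.030 square centimeters.
Then 4296 × 929.030 ≈ 3.99 × 10^6 cm².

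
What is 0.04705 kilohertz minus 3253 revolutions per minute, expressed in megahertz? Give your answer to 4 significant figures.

0.04705 kHz = 4.70500 × 10^-5 MHz and 3253 rpm = 5.42167 × 10^-5 MHz.
4.70500 × 10^-5 − 5.42167 × 10^-5 ≈ -7.167 × 10^-6 MHz.

-7.167 × 10^-6 megahertz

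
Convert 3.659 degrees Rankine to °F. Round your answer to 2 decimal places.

-456.01 degrees Fahrenheit

°R = °F + 459.67.
Applying the formula gives -456.01 °F.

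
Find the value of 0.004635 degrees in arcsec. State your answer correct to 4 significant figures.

1 ° = 3600.00 arcsec.
So 0.004635 × 3600.00 ≈ 16.69 arcsec.

16.69 arcsec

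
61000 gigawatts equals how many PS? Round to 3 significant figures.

8.29 × 10^10 PS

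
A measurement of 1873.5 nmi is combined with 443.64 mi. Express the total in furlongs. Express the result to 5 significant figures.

1873.5 nmi = 17247.9 furlong and 443.64 mi = 3549.12 furlong.
17247.9 + 3549.12 ≈ 20797 furlong.

20797 furlong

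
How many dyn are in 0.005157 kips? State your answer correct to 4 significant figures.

1 kip = 4.44822 × 10^8 dynes.
So 0.005157 × 4.44822 × 10^8 ≈ 2.294 × 10^6 dyn.

2.294 × 10^6 dynes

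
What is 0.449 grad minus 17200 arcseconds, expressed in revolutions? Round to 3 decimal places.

-0.012 revolutions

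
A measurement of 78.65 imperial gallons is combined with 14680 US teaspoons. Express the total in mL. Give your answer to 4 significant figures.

429900 mL

78.65 imp gal = 357550 mL and 14680 US tsp = 72356.6 mL.
357550 + 72356.6 ≈ 429900 mL.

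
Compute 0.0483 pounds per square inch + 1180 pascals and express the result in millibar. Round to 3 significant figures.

15.1 millibar

0.0483 psi = 3.33017 mbar and 1180 Pa = 11.8000 mbar.
3.33017 + 11.8000 ≈ 15.1 mbar.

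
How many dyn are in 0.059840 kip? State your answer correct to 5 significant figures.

2.6618 × 10^7 dynes

1 kip = 4.44822 × 10^8 dynes.
Then 0.059840 × 4.44822 × 10^8 ≈ 2.6618 × 10^7 dyn.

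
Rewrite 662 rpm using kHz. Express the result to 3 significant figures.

1 revolution per minute = 1.66667e-5 kHz.
So 662 × 1.66667e-5 ≈ 0.0110 kHz.

0.0110 kilohertz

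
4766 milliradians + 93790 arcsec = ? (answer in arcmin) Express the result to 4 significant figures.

17950 arcmin

4766 mrad = 16384.3 arcmin and 93790 arcsec = 1563.17 arcmin.
16384.3 + 1563.17 ≈ 17950 arcmin.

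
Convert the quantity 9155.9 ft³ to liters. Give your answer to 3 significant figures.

259000 L

1 cubic foot = 28.3168 L.
Then 9155.9 × 28.3168 ≈ 259000 L.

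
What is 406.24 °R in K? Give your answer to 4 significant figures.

225.7 K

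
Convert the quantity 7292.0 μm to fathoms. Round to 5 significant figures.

0.0039873 fathom

1 micrometer = 5.46807 × 10^-7 fathom.
Then 7292.0 × 5.46807 × 10^-7 ≈ 0.0039873 fathom.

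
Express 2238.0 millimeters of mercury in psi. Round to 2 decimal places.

43.28 psi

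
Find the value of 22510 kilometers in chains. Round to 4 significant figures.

1.119e+6 chains

1 km = 49.7097 chain.
Thus 22510 × 49.7097 ≈ 1.119e+6 chain.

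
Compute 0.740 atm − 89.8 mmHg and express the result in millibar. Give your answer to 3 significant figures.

630 mbar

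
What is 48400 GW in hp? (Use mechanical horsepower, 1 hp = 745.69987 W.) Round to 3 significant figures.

1 GW = 1.34102e+6 hp.
Then 48400 × 1.34102e+6 ≈ 6.49e+10 hp.

6.49e+10 hp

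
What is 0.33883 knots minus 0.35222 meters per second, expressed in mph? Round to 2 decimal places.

-0.40 mph

0.33883 kn = 0.389919 mph and 0.35222 m/s = 0.787894 mph.
0.389919 − 0.787894 ≈ -0.40 mph.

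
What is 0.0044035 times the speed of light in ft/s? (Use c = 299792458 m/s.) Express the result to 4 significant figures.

4.331e+6 ft/s

1 c = 9.83571e+8 feet per second.
Thus 0.0044035 × 9.83571e+8 ≈ 4.331e+6 ft/s.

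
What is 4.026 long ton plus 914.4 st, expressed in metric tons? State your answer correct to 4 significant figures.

9.897 t

4.026 long ton = 4.09060 t and 914.4 st = 5.80671 t.
4.09060 + 5.80671 ≈ 9.897 t.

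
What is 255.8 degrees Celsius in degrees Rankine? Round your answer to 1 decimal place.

952.1 °R

°R = (°C + 273.15) × 9/5.
Applying the formula gives 952.1 °R.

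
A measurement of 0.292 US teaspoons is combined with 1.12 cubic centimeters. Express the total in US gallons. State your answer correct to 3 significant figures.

0.000676 US gal

0.292 US tsp = 0.000380208 US gal and 1.12 cm³ = 0.000295873 US gal.
0.000380208 + 0.000295873 ≈ 0.000676 US gal.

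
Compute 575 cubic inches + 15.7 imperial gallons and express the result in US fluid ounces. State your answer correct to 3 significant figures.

2730 US fl oz

575 in³ = 318.615 US fl oz and 15.7 imp gal = 2413.43 US fl oz.
318.615 + 2413.43 ≈ 2730 US fl oz.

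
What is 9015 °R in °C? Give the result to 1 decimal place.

4735.2 °C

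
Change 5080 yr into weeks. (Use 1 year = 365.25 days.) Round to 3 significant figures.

1 year = 52.1786 wk.
5080 × 52.1786 ≈ 265000 wk.

265000 wk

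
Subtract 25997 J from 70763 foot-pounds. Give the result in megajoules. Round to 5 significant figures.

70763 ft·lbf = 0.0959417 MJ and 25997 J = 0.0259970 MJ.
0.0959417 − 0.0259970 ≈ 0.069945 MJ.

0.069945 MJ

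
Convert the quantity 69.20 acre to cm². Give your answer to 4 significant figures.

1 acre = 4.04686e+7 cm².
Thus 69.20 × 4.04686e+7 ≈ 2.800e+9 cm².

2.800e+9 square centimeters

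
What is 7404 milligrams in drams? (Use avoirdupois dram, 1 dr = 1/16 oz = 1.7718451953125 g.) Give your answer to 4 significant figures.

1 mg = 0.000564383 drams.
Thus 7404 × 0.000564383 ≈ 4.179 dr.

4.179 drams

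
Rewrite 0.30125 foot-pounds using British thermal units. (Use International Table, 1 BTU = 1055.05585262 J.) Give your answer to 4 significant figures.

0.0003871 BTU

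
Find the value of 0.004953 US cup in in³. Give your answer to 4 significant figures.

0.07151 in³

1 US cup = 14.4375 cubic inches.
0.004953 × 14.4375 ≈ 0.07151 in³.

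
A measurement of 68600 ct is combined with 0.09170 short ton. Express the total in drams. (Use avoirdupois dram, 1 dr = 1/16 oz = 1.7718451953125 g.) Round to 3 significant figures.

54700 dr

68600 ct = 7743.34 dr and 0.09170 short ton = 46950.4 dr.
7743.34 + 46950.4 ≈ 54700 dr.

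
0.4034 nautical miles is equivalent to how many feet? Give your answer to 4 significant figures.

1 nautical mile = 6076.12 ft.
So 0.4034 × 6076.12 ≈ 2451 ft.

2451 ft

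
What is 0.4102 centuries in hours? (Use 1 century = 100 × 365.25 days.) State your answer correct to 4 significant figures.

1 century = 876600 h.
0.4102 × 876600 ≈ 359600 h.

359600 h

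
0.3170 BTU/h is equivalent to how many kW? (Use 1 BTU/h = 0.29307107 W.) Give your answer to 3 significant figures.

1 BTU/h = 0.000293071 kilowatts.
0.3170 × 0.000293071 ≈ 9.29e-5 kW.

9.29e-5 kilowatts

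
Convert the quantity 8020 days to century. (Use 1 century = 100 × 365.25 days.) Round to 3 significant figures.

0.220 century

1 d = 2.73785 × 10^-5 centuries.
8020 × 2.73785 × 10^-5 ≈ 0.220 century.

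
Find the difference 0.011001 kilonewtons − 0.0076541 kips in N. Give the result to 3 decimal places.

0.011001 kN = 11.0010 N and 0.0076541 kip = 34.0471 N.
11.0010 − 34.0471 ≈ -23.046 N.

-23.046 N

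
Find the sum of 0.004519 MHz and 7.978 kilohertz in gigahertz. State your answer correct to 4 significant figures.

0.004519 MHz = 4.51900 × 10^-6 GHz and 7.978 kHz = 7.97800 × 10^-6 GHz.
4.51900 × 10^-6 + 7.97800 × 10^-6 ≈ 1.250 × 10^-5 GHz.

1.250 × 10^-5 gigahertz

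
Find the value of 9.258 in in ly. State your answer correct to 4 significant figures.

1 in = 2.68478 × 10^-18 ly.
Then 9.258 × 2.68478 × 10^-18 ≈ 2.486 × 10^-17 ly.

2.486 × 10^-17 ly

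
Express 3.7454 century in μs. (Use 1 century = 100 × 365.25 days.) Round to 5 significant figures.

1 century = 3.15576 × 10^15 microseconds.
So 3.7454 × 3.15576 × 10^15 ≈ 1.1820 × 10^16 μs.

1.1820 × 10^16 μs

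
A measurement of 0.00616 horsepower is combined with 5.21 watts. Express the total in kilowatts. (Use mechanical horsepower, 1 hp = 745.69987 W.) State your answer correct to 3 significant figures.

0.00616 hp = 0.00459351 kW and 5.21 W = 0.00521000 kW.
0.00459351 + 0.00521000 ≈ 0.00980 kW.

0.00980 kW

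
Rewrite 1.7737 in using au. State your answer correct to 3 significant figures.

3.01e-13 au

1 inch = 1.69789e-13 au.
Thus 1.7737 × 1.69789e-13 ≈ 3.01e-13 au.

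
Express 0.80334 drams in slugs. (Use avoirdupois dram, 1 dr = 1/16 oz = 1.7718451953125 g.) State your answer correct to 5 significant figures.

9.7533e-5 slugs

1 dram = 0.00012140996 slug.
0.80334 × 0.00012140996 ≈ 9.7533e-5 slug.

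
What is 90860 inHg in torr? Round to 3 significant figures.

2.31e+6 torr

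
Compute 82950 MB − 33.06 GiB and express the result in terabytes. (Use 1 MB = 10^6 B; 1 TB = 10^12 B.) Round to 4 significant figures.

0.04745 TB

82950 MB = 0.0829500 TB and 33.06 GiB = 0.0354979 TB.
0.0829500 − 0.0354979 ≈ 0.04745 TB.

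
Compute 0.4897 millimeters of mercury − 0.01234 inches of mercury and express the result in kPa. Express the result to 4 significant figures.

0.02350 kilopascals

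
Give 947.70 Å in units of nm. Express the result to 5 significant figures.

94.770 nm

1 Å = 0.100000 nanometers.
So 947.70 × 0.100000 ≈ 94.770 nm.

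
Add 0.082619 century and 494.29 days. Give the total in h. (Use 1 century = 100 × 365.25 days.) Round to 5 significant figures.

84287 hours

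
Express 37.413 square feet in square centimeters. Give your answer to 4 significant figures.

34760 cm²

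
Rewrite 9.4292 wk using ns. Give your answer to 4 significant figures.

1 week = 6.04800e+14 nanoseconds.
Then 9.4292 × 6.04800e+14 ≈ 5.703e+15 ns.

5.703e+15 nanoseconds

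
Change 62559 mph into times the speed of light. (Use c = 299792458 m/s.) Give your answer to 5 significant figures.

1 mph = 1.491165e-9 c.
So 62559 × 1.491165e-9 ≈ 9.3286e-5 c.

9.3286e-5 times the speed of light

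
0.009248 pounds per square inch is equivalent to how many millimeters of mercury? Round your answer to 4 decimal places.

0.4783 millimeters of mercury

1 pound per square inch = 51.7149 mmHg.
So 0.009248 × 51.7149 ≈ 0.4783 mmHg.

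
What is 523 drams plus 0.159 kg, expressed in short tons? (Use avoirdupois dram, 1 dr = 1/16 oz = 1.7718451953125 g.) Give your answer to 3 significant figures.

0.00120 short tons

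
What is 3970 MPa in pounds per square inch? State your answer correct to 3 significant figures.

576000 pounds per square inch

1 megapascal = 145.038 psi.
So 3970 × 145.038 ≈ 576000 psi.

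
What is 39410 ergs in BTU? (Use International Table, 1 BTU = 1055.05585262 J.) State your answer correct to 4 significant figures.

1 erg = 9.47817e-11 BTU.
Thus 39410 × 9.47817e-11 ≈ 3.735e-6 BTU.

3.735e-6 BTU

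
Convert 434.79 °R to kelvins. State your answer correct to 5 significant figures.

241.55 K

°R = K × 9/5.
Applying the formula gives 241.55 K.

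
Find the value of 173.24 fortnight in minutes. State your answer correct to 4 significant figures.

1 fortnight = 20160.0 minutes.
173.24 × 20160.0 ≈ 3.493 × 10^6 min.

3.493 × 10^6 min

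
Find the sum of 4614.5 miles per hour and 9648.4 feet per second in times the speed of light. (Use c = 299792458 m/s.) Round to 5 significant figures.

1.6691 × 10^-5 times the speed of light

4614.5 mph = 6.88098 × 10^-6 c and 9648.4 ft/s = 9.80956 × 10^-6 c.
6.88098 × 10^-6 + 9.80956 × 10^-6 ≈ 1.6691 × 10^-5 c.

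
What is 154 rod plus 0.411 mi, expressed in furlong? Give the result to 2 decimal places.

7.14 furlong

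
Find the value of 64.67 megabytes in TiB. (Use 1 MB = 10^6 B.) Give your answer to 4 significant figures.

5.882 × 10^-5 TiB

1 megabyte = 9.09495 × 10^-7 tebibytes.
64.67 × 9.09495 × 10^-7 ≈ 5.882 × 10^-5 TiB.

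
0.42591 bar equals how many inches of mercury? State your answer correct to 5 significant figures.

12.577 inHg

1 bar = 29.5300 inHg.
So 0.42591 × 29.5300 ≈ 12.577 inHg.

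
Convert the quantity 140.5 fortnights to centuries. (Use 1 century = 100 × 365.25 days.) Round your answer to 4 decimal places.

0.0539 century

1 fortnight = 0.000383299 centuries.
Thus 140.5 × 0.000383299 ≈ 0.0539 century.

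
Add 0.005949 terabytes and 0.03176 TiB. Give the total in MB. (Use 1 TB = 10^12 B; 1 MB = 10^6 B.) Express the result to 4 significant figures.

0.005949 TB = 5949.00 MB and 0.03176 TiB = 34920.5 MB.
5949.00 + 34920.5 ≈ 40870 MB.

40870 MB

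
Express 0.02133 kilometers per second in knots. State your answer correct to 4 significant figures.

41.46 knots

1 kilometer per second = 1943.84 knots.
Then 0.02133 × 1943.84 ≈ 41.46 kn.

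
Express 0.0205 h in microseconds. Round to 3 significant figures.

7.38e+7 μs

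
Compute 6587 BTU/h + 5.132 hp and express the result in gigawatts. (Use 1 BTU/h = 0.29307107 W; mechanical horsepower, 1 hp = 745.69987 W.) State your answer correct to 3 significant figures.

6587 BTU/h = 1.93046e-6 GW and 5.132 hp = 3.82693e-6 GW.
1.93046e-6 + 3.82693e-6 ≈ 5.76e-6 GW.

5.76e-6 GW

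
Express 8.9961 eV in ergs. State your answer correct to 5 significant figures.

1.4413e-11 ergs

1 electronvolt = 1.60218e-12 erg.
Thus 8.9961 × 1.60218e-12 ≈ 1.4413e-11 erg.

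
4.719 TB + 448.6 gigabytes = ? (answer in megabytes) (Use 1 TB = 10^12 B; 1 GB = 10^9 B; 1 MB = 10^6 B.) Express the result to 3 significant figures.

4.719 TB = 4.71900 × 10^6 MB and 448.6 GB = 448600 MB.
4.71900 × 10^6 + 448600 ≈ 5.17 × 10^6 MB.

5.17 × 10^6 megabytes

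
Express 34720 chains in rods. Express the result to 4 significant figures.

138900 rods

1 chain = 4.00000 rod.
Thus 34720 × 4.00000 ≈ 138900 rod.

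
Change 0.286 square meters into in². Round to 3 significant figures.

443 in²

1 square meter = 1550.00 in².
0.286 × 1550.00 ≈ 443 in².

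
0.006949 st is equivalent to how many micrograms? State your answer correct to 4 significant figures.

4.413e+7 μg

1 st = 6.35029e+9 micrograms.
0.006949 × 6.35029e+9 ≈ 4.413e+7 μg.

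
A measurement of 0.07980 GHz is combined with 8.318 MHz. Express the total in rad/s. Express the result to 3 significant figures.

5.54 × 10^8 radians per second

0.07980 GHz = 5.01398 × 10^8 rad/s and 8.318 MHz = 5.22635 × 10^7 rad/s.
5.01398 × 10^8 + 5.22635 × 10^7 ≈ 5.54 × 10^8 rad/s.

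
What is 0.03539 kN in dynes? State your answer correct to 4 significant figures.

1 kN = 1.00000e+8 dynes.
Then 0.03539 × 1.00000e+8 ≈ 3.539e+6 dyn.

3.539e+6 dyn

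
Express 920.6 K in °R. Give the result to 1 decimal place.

°R = K × 9/5.
Applying the formula gives 1657.1 °R.

1657.1 degrees Rankine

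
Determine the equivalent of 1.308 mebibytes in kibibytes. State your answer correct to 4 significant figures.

1 mebibyte = 1024.00 KiB.
Then 1.308 × 1024.00 ≈ 1339 KiB.

1339 KiB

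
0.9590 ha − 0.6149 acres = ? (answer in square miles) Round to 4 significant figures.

0.002742 square miles

0.9590 ha = 0.00370272 mi² and 0.6149 acre = 0.000960781 mi².
0.00370272 − 0.000960781 ≈ 0.002742 mi².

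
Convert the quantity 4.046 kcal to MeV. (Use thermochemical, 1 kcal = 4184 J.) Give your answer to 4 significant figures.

1 kilocalorie = 2.61145e+16 megaelectronvolts.
Then 4.046 × 2.61145e+16 ≈ 1.057e+17 MeV.

1.057e+17 megaelectronvolts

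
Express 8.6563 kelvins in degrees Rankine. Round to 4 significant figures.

°R = K × 9/5.
Applying the formula gives 15.58 °R.

15.58 °R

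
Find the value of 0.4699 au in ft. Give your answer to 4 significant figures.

1 au = 4.90807e+11 ft.
Thus 0.4699 × 4.90807e+11 ≈ 2.306e+11 ft.

2.306e+11 ft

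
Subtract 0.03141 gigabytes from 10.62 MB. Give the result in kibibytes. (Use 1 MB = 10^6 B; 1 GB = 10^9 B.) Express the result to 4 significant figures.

-20300 KiB

10.62 MB = 10371.1 KiB and 0.03141 GB = 30673.8 KiB.
10371.1 − 30673.8 ≈ -20300 KiB.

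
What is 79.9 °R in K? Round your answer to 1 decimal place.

44.4 K

°R = K × 9/5.
Applying the formula gives 44.4 K.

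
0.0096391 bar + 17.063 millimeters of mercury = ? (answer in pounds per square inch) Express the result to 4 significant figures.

0.4697 pounds per square inch

0.0096391 bar = 0.139803 psi and 17.063 mmHg = 0.329943 psi.
0.139803 + 0.329943 ≈ 0.4697 psi.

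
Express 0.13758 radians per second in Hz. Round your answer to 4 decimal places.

0.0219 Hz

1 rad/s = 0.159155 hertz.
0.13758 × 0.159155 ≈ 0.0219 Hz.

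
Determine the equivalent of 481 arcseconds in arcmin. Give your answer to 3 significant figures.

8.02 arcmin

1 arcsec = 0.0166667 arcmin.
Then 481 × 0.0166667 ≈ 8.02 arcmin.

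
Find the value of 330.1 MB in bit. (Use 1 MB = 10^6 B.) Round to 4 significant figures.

1 MB = 8.00000 × 10^6 bits.
330.1 × 8.00000 × 10^6 ≈ 2.641 × 10^9 bit.

2.641 × 10^9 bits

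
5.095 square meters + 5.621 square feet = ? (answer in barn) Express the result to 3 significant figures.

5.095 m² = 5.09500 × 10^28 barn and 5.621 ft² = 5.22208 × 10^27 barn.
5.09500 × 10^28 + 5.22208 × 10^27 ≈ 5.62 × 10^28 barn.

5.62 × 10^28 barn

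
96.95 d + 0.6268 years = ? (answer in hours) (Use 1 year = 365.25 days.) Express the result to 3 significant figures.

96.95 d = 2326.80 h and 0.6268 yr = 5494.53 h.
2326.80 + 5494.53 ≈ 7820 h.

7820 hours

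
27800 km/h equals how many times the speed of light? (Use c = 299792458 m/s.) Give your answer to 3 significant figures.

1 km/h = 9.26567e-10 c.
Thus 27800 × 9.26567e-10 ≈ 2.58e-5 c.

2.58e-5 c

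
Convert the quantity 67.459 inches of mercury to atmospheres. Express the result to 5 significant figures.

2.2546 atmospheres

1 inHg = 0.0334211 atm.
Thus 67.459 × 0.0334211 ≈ 2.2546 atm.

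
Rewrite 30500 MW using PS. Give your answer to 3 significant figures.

4.15 × 10^7 PS

1 MW = 1359.62 metric horsepower.
So 30500 × 1359.62 ≈ 4.15 × 10^7 PS.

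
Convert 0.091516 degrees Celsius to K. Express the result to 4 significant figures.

273.2 K

K = °C + 273.15.
Applying the formula gives 273.2 K.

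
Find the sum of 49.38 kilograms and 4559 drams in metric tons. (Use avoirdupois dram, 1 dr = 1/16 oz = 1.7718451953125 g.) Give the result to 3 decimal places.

0.057 metric tons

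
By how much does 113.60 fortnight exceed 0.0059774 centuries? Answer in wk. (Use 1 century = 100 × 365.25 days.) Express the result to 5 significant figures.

113.60 fortnight = 227.200 wk and 0.0059774 century = 31.1892 wk.
227.200 − 31.1892 ≈ 196.01 wk.

196.01 weeks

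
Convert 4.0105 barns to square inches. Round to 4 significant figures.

1 barn = 1.55000 × 10^-25 in².
Then 4.0105 × 1.55000 × 10^-25 ≈ 6.216 × 10^-25 in².

6.216 × 10^-25 in²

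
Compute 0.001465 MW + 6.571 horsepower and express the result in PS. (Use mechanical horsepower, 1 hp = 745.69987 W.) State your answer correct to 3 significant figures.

8.65 PS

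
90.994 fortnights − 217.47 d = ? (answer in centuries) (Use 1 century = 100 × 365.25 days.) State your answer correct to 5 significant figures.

90.994 fortnight = 0.0348779 century and 217.47 d = 0.00595400 century.
0.0348779 − 0.00595400 ≈ 0.028924 century.

0.028924 century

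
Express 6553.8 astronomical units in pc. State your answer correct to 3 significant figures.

1 astronomical unit = 4.84814e-6 parsecs.
Thus 6553.8 × 4.84814e-6 ≈ 0.0318 pc.

0.0318 pc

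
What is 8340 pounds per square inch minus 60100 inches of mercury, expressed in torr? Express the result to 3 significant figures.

8340 psi = 431303 torr and 60100 inHg = 1.52654 × 10^6 torr.
431303 − 1.52654 × 10^6 ≈ -1.10 × 10^6 torr.

-1.10 × 10^6 torr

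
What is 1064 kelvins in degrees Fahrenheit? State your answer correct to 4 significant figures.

1456 °F

K = (°F + 459.67) × 5/9.
Applying the formula gives 1456 °F.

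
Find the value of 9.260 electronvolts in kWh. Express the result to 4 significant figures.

4.121 × 10^-25 kWh

1 electronvolt = 4.45049 × 10^-26 kilowatt-hours.
So 9.260 × 4.45049 × 10^-26 ≈ 4.121 × 10^-25 kWh.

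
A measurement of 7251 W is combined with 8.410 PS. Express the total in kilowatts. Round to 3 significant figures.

13.4 kilowatts

7251 W = 7.25100 kW and 8.410 PS = 6.18554 kW.
7.25100 + 6.18554 ≈ 13.4 kW.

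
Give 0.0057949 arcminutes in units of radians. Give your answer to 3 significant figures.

1 arcmin = 0.000290888 radians.
Then 0.0057949 × 0.000290888 ≈ 1.69 × 10^-6 rad.

1.69 × 10^-6 radians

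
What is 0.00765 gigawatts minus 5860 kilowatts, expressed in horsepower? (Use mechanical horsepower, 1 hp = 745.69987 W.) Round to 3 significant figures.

2400 hp

0.00765 GW = 10258.8 hp and 5860 kW = 7858.39 hp.
10258.8 − 7858.39 ≈ 2400 hp.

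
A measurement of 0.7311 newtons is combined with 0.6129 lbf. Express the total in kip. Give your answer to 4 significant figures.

0.0007773 kips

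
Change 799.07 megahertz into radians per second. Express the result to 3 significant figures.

5.02e+9 rad/s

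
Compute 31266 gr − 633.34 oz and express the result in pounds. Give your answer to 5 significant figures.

-35.117 lb

31266 gr = 4.466571 lb and 633.34 oz = 39.58375 lb.
4.466571 − 39.58375 ≈ -35.117 lb.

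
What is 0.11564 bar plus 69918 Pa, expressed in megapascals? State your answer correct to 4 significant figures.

0.11564 bar = 0.0115640 MPa and 69918 Pa = 0.0699180 MPa.
0.0115640 + 0.0699180 ≈ 0.08148 MPa.

0.08148 MPa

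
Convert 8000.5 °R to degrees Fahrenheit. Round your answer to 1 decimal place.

7540.8 degrees Fahrenheit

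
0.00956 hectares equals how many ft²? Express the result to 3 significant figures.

1030 square feet

1 hectare = 107639 square feet.
So 0.00956 × 107639 ≈ 1030 ft².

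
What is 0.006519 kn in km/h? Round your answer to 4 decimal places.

0.0121 kilometers per hour

1 knot = 1.85200 km/h.
0.006519 × 1.85200 ≈ 0.0121 km/h.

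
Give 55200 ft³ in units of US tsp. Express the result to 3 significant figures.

3.17e+8 US teaspoons

1 ft³ = 5745.04 US tsp.
Thus 55200 × 5745.04 ≈ 3.17e+8 US tsp.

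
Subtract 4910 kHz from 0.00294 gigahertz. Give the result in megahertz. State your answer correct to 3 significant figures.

-1.97 MHz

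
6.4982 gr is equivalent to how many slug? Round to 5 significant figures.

2.8853e-5 slug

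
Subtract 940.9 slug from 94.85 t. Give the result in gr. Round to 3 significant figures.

94.85 t = 1.46376e+9 gr and 940.9 slug = 2.11908e+8 gr.
1.46376e+9 − 2.11908e+8 ≈ 1.25e+9 gr.

1.25e+9 gr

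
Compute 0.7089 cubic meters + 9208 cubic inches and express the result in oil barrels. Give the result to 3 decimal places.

0.7089 m³ = 4.45885 bbl and 9208 in³ = 0.949083 bbl.
4.45885 + 0.949083 ≈ 5.408 bbl.

5.408 oil barrels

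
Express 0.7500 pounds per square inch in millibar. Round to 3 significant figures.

1 pound per square inch = 68.9476 mbar.
Then 0.7500 × 68.9476 ≈ 51.7 mbar.

51.7 mbar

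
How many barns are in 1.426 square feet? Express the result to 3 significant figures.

1.32e+27 barns

1 ft² = 9.29030e+26 barn.
So 1.426 × 9.29030e+26 ≈ 1.32e+27 barn.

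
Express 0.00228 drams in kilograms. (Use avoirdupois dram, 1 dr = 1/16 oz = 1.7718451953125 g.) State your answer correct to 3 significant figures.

1 dram = 0.00177185 kilograms.
Then 0.00228 × 0.00177185 ≈ 4.04e-6 kg.

4.04e-6 kilograms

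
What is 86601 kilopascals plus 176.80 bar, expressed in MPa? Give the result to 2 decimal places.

104.28 MPa

86601 kPa = 86.6010 MPa and 176.80 bar = 17.6800 MPa.
86.6010 + 17.6800 ≈ 104.28 MPa.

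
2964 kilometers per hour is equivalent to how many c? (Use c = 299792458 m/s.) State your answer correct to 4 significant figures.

2.746 × 10^-6 times the speed of light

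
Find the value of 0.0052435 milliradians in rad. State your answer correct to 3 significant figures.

5.24 × 10^-6 radians

1 mrad = 0.00100000 radians.
Then 0.0052435 × 0.00100000 ≈ 5.24 × 10^-6 rad.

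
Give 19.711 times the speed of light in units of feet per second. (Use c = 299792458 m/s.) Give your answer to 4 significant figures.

1.939 × 10^10 feet per second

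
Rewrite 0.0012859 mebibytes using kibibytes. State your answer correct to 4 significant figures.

1 MiB = 1024.00 KiB.
Thus 0.0012859 × 1024.00 ≈ 1.317 KiB.

1.317 KiB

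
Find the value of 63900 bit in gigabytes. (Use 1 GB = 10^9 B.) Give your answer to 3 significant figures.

1 bit = 1.25000 × 10^-10 GB.
Then 63900 × 1.25000 × 10^-10 ≈ 7.99 × 10^-6 GB.

7.99 × 10^-6 gigabytes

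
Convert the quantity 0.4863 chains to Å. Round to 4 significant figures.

9.783 × 10^10 angstroms

1 chain = 2.01168 × 10^11 angstroms.
Thus 0.4863 × 2.01168 × 10^11 ≈ 9.783 × 10^10 Å.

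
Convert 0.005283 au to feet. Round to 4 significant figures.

2.593 × 10^9 ft

1 astronomical unit = 4.90807 × 10^11 ft.
So 0.005283 × 4.90807 × 10^11 ≈ 2.593 × 10^9 ft.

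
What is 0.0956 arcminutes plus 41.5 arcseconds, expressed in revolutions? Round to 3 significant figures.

3.64e-5 rev

0.0956 arcmin = 4.42593e-6 rev and 41.5 arcsec = 3.20216e-5 rev.
4.42593e-6 + 3.20216e-5 ≈ 3.64e-5 rev.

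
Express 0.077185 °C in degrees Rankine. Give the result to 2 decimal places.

491.81 degrees Rankine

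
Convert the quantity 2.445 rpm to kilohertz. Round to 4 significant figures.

1 revolution per minute = 1.66667 × 10^-5 kHz.
Thus 2.445 × 1.66667 × 10^-5 ≈ 4.075 × 10^-5 kHz.

4.075 × 10^-5 kHz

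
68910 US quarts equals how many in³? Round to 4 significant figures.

3.980e+6 in³

1 US quart = 57.7500 cubic inches.
So 68910 × 57.7500 ≈ 3.980e+6 in³.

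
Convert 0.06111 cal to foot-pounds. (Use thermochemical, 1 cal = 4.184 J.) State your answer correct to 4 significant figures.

1 calorie = 3.08596 ft·lbf.
So 0.06111 × 3.08596 ≈ 0.1886 ft·lbf.

0.1886 ft·lbf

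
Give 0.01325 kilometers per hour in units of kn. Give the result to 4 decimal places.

0.0072 kn

1 km/h = 0.539957 kn.
So 0.01325 × 0.539957 ≈ 0.0072 kn.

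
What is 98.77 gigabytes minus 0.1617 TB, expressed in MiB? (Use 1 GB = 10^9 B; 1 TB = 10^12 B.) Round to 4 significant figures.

98.77 GB = 94194.4 MiB and 0.1617 TB = 154209 MiB.
94194.4 − 154209 ≈ -60010 MiB.

-60010 mebibytes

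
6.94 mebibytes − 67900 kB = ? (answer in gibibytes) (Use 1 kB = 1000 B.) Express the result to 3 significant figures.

-0.0565 GiB

6.94 MiB = 0.00677734 GiB and 67900 kB = 0.0632368 GiB.
0.00677734 − 0.0632368 ≈ -0.0565 GiB.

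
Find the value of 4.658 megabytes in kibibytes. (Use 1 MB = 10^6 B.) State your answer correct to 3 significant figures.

4550 KiB

1 MB = 976.5625 KiB.
4.658 × 976.5625 ≈ 4550 KiB.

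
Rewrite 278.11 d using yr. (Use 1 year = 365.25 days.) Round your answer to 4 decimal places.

0.7614 yr

1 d = 0.00273785 yr.
Then 278.11 × 0.00273785 ≈ 0.7614 yr.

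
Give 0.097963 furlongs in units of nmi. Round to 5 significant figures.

0.010641 nmi

1 furlong = 0.108622 nautical miles.
Thus 0.097963 × 0.108622 ≈ 0.010641 nmi.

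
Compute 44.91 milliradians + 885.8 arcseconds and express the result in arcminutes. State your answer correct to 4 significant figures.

169.2 arcmin

44.91 mrad = 154.389 arcmin and 885.8 arcsec = 14.7633 arcmin.
154.389 + 14.7633 ≈ 169.2 arcmin.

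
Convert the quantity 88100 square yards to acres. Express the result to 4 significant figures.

18.20 acre

1 square yard = 0.000206612 acre.
So 88100 × 0.000206612 ≈ 18.20 acre.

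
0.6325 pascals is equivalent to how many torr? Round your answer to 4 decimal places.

0.0047 torr

1 Pa = 0.00750062 torr.
So 0.6325 × 0.00750062 ≈ 0.0047 torr.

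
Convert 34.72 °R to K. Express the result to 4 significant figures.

19.29 K

°R = K × 9/5.
Applying the formula gives 19.29 K.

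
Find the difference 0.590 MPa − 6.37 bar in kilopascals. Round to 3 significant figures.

-47.0 kilopascals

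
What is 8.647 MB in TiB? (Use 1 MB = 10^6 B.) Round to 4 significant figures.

7.864e-6 TiB

1 megabyte = 9.09495e-7 TiB.
So 8.647 × 9.09495e-7 ≈ 7.864e-6 TiB.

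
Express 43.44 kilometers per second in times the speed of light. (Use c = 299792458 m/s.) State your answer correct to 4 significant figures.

1 km/s = 3.33564e-6 c.
Then 43.44 × 3.33564e-6 ≈ 0.0001449 c.

0.0001449 times the speed of light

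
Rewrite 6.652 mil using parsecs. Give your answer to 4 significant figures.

1 mil = 8.23158 × 10^-22 parsecs.
So 6.652 × 8.23158 × 10^-22 ≈ 5.476 × 10^-21 pc.

5.476 × 10^-21 pc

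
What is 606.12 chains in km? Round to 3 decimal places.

1 chain = 0.0201168 km.
606.12 × 0.0201168 ≈ 12.193 km.

12.193 kilometers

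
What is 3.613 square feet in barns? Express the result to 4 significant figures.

3.357e+27 barn

1 ft² = 9.29030e+26 barn.
Thus 3.613 × 9.29030e+26 ≈ 3.357e+27 barn.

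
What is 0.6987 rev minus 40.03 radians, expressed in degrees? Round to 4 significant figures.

-2042 degrees

0.6987 rev = 251.532 ° and 40.03 rad = 2293.55 °.
251.532 − 2293.55 ≈ -2042 °.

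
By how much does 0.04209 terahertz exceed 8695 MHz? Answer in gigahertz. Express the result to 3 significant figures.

33.4 gigahertz

0.04209 THz = 42.0900 GHz and 8695 MHz = 8.69500 GHz.
42.0900 − 8.69500 ≈ 33.4 GHz.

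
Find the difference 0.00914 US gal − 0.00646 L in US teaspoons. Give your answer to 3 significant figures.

5.71 US tsp

0.00914 US gal = 7.01952 US tsp and 0.00646 L = 1.31063 US tsp.
7.01952 − 1.31063 ≈ 5.71 US tsp.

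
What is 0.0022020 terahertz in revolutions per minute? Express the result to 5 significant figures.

1.3212e+11 rpm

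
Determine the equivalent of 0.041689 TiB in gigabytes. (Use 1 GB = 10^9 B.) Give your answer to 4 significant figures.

1 tebibyte = 1099.51 gigabytes.
0.041689 × 1099.51 ≈ 45.84 GB.

45.84 GB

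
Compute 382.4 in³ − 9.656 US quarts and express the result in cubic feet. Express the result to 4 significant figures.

382.4 in³ = 0.221296 ft³ and 9.656 US qt = 0.322705 ft³.
0.221296 − 0.322705 ≈ -0.1014 ft³.

-0.1014 cubic feet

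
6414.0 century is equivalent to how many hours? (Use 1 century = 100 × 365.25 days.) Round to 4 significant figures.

5.623e+9 h

1 century = 876600 h.
Then 6414.0 × 876600 ≈ 5.623e+9 h.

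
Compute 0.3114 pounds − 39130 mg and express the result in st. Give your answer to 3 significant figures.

0.0161 st

0.3114 lb = 0.0222429 st and 39130 mg = 0.00616192 st.
0.0222429 − 0.00616192 ≈ 0.0161 st.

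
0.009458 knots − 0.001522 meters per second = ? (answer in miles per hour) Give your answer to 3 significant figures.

0.00748 mph

0.009458 kn = 0.0108841 mph and 0.001522 m/s = 0.00340462 mph.
0.0108841 − 0.00340462 ≈ 0.00748 mph.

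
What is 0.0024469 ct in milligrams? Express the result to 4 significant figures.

0.4894 milligrams

1 carat = 200.000 mg.
Then 0.0024469 × 200.000 ≈ 0.4894 mg.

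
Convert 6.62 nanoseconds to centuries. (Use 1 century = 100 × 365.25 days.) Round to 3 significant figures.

2.10 × 10^-18 century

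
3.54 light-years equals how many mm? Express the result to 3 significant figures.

1 ly = 9.46073e+18 millimeters.
Thus 3.54 × 9.46073e+18 ≈ 3.35e+19 mm.

3.35e+19 mm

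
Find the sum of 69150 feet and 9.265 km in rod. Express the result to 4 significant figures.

6033 rods

69150 ft = 4190.91 rod and 9.265 km = 1842.24 rod.
4190.91 + 1842.24 ≈ 6033 rod.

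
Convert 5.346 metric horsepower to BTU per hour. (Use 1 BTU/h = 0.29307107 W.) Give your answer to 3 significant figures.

1 metric horsepower = 2509.63 BTU per hour.
So 5.346 × 2509.63 ≈ 13400 BTU/h.

13400 BTU per hour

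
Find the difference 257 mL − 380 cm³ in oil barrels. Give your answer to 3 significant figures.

257 mL = 0.00161648 bbl and 380 cm³ = 0.00239013 bbl.
0.00161648 − 0.00239013 ≈ -0.000774 bbl.

-0.000774 oil barrels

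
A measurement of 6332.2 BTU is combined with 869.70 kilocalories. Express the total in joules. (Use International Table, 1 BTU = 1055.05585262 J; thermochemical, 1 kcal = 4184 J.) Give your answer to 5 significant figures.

1.0320e+7 J

6332.2 BTU = 6.68082e+6 J and 869.70 kcal = 3.63882e+6 J.
6.68082e+6 + 3.63882e+6 ≈ 1.0320e+7 J.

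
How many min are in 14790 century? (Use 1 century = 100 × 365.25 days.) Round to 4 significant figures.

7.779e+11 min

1 century = 5.25960e+7 min.
14790 × 5.25960e+7 ≈ 7.779e+11 min.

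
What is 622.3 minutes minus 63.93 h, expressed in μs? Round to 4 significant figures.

-1.928 × 10^11 μs

622.3 min = 3.73380 × 10^10 μs and 63.93 h = 2.30148 × 10^11 μs.
3.73380 × 10^10 − 2.30148 × 10^11 ≈ -1.928 × 10^11 μs.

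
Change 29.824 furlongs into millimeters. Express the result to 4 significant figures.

6.000e+6 mm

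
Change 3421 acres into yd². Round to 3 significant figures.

1.66 × 10^7 yd²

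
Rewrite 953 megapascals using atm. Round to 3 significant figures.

9410 atm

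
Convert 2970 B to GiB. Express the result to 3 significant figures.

1 B = 9.31323 × 10^-10 gibibytes.
So 2970 × 9.31323 × 10^-10 ≈ 2.77 × 10^-6 GiB.

2.77 × 10^-6 GiB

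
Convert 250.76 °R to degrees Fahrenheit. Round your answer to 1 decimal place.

°R = °F + 459.67.
Applying the formula gives -208.9 °F.

-208.9 °F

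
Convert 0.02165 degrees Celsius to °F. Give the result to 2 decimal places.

32.04 degrees Fahrenheit

°F = °C × 9/5 + 32.
Applying the formula gives 32.04 °F.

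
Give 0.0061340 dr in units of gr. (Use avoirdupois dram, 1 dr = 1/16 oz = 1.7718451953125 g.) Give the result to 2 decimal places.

0.17 gr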